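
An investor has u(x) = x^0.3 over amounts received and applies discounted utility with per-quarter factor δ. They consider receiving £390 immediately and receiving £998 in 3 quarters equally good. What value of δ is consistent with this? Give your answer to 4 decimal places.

Indifference means u(390) = δ^3 · u(998), so δ^3 = u(390)/u(998).
Since u(x) = x^0.3, δ^3 = (390/998)^0.3 = 0.39078^0.3 = 0.75436.
Taking the cube root: δ = 0.75436^(1/3) ≈ 0.9103.

δ ≈ 0.9103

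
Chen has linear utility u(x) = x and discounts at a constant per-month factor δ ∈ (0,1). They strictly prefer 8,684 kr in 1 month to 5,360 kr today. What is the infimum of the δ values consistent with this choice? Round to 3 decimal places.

δ > 0.617

Comparing present values: 5360 < δ·8684.
Dividing through by 8684 gives δ > 0.61723.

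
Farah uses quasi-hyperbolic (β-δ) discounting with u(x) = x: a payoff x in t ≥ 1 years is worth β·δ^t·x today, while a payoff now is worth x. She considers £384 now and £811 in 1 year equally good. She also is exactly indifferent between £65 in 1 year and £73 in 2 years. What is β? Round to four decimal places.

β ≈ 0.5318

The second indifference involves only future payoffs, so β cancels: β·δ^1·65 = β·δ^2·73, giving δ = 65/73 = 0.89041.
Now use the now-vs-future pair: 384 = β·δ·811 gives β = 384/(0.89041·811) ≈ 0.5318.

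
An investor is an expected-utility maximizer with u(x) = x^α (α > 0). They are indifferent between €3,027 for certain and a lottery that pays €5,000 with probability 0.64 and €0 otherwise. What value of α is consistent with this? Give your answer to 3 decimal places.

α ≈ 0.889

EU(lottery) = 0.64·5000^α + 0.36·0 = 0.64·5000^α.
Indifference: 3027^α = 0.64·5000^α, so (3027/5000)^α = 0.64.
Taking logs: α·ln(3027/5000) = ln(0.64), so α = -0.446287 / -0.501866 ≈ 0.889.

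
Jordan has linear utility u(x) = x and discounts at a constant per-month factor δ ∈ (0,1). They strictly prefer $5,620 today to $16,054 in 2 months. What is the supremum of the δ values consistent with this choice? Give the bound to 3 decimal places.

δ < 0.592

Comparing present values: 5620 > δ^2·16054.
Dividing by 16054: δ^2 < 0.35007. Both sides are positive, so the square root keeps the direction.
δ < 0.35007^(1/2) = 0.592.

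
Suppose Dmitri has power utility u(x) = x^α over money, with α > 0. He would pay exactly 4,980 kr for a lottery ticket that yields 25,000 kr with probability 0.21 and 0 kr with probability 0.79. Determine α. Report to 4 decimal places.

Since u(0) = 0, the lottery's EU is 0.21·25000^α.
Equating: 4980^α = 0.21·25000^α, i.e. 0.1992^α = 0.21.
α = ln(0.21) / ln(4980/25000) = -1.5606477/-1.6134459 ≈ 0.9673.

α ≈ 0.9673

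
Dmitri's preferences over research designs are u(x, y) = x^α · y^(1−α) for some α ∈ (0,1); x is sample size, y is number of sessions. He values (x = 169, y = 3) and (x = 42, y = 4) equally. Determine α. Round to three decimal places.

Set the two utilities equal: 169^α·3^(1−α) = 42^α·4^(1−α).
Taking logs: α·ln 169 + (1−α)·ln 3 = α·ln 42 + (1−α)·ln 4, i.e. α·1.392229 = (1−α)·0.287682.
With A = 1.392229 and B = 0.287682: α·A = (1−α)·B, so α = B/(A+B) = 0.287682/1.679911 ≈ 0.171.

α ≈ 0.171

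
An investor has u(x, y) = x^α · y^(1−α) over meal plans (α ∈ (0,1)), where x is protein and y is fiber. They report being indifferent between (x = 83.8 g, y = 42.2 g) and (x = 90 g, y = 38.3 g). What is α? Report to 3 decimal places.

Indifference: 83.8^α · 42.2^(1−α) = 90^α · 38.3^(1−α).
Taking logs: α·ln 83.8 + (1−α)·ln 42.2 = α·ln 90 + (1−α)·ln 38.3, i.e. α·-0.071377 = (1−α)·-0.096970.
With A = -0.071377 and B = -0.096970: α·A = (1−α)·B, so α = B/(A+B) = -0.096970/-0.168347 ≈ 0.576.

α ≈ 0.576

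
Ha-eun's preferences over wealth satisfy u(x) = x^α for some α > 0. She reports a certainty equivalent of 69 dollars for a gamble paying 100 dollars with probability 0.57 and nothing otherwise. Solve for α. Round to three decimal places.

The lottery's expected utility is 0.57·u(100) + 0.43·u(0) = 0.57·100^α (since u(0) = 0 for α > 0).
Indifference: 69^α = 0.57·100^α, so (69/100)^α = 0.57.
Take logs: α = ln 0.57 / ln(69/100) ≈ 1.51489.

α ≈ 1.515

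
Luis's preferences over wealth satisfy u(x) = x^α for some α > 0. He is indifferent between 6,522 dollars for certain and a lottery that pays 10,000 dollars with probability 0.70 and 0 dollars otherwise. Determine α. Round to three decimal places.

α ≈ 0.835

The lottery's expected utility is 0.70·u(10000) + 0.30·u(0) = 0.70·10000^α (since u(0) = 0 for α > 0).
Indifference: 6522^α = 0.70·10000^α, so (6522/10000)^α = 0.70.
Taking logs: α·ln(6522/10000) = ln(0.70), so α = -0.356675 / -0.427404 ≈ 0.835.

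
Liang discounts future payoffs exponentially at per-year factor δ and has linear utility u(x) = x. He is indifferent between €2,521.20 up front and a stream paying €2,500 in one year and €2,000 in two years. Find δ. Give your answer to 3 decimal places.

Present value of the stream is 2500·δ + 2000·δ². Indifference gives 2500δ + 2000δ² = 2521.20.
So 2000δ² + 2500δ − 2521.20 = 0.
The positive root is δ = [−2500 + √(2500² + 4·2000·2521.20)] / (2·2000) = (−2500 + 5140.000)/4000 ≈ 0.660.

δ ≈ 0.660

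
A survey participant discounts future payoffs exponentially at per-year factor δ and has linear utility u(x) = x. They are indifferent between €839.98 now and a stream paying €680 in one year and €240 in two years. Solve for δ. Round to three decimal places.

Present value of the stream is 680·δ + 240·δ². Indifference gives 680δ + 240δ² = 839.98.
Rearranged: 240δ² + 680δ − 839.98 = 0.
By the quadratic formula (taking the positive root), δ = (−680 + √1268780.80) / 480 ≈ 0.930.

δ ≈ 0.930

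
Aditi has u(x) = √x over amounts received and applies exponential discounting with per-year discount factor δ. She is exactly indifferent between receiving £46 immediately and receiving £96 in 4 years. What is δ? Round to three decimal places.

The payoff in 4 years is discounted by δ^4, so u(46) = δ^4·u(96) and δ^4 = u(46)/u(96).
Since u(x) = √x, δ^4 = √(46/96) = 0.69222.
Taking the 4th root: δ = 0.69222^(1/4) ≈ 0.912.

δ ≈ 0.912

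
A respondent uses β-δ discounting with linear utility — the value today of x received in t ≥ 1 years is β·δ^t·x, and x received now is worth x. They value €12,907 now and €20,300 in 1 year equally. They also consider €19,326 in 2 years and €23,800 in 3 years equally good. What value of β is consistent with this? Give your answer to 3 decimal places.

From the later pair, β·δ^2·19326 = β·δ^3·23800; dividing through, δ = 19326/23800 = 0.81202.
Now use the now-vs-future pair: 12907 = β·δ·20300 gives β = 12907/(0.81202·20300) ≈ 0.783.

β ≈ 0.783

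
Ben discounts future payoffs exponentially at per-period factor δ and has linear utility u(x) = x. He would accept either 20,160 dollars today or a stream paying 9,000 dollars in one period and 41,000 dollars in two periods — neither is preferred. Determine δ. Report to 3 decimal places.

The stream is worth 9000δ + 41000δ² today, so 9000δ + 41000δ² = 20160.
That is, 41000δ² + 9000δ − 20160 = 0, a quadratic in δ.
δ = (−9000 + √(9000² + 4·41000·20160)) / (2·41000) = (−9000 + √3387240000.00) / 82000 ≈ 0.600.

δ ≈ 0.600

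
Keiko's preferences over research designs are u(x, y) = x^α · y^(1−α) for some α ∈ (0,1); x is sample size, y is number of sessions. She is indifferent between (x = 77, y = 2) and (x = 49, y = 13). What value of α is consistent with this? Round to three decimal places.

α ≈ 0.805

Set the two utilities equal: 77^α·2^(1−α) = 49^α·13^(1−α).
Taking logs: α·ln 77 + (1−α)·ln 2 = α·ln 49 + (1−α)·ln 13, i.e. α·0.451985 = (1−α)·1.871802.
Thus α·(2.323787) = 1.871802, so α = 1.871802/2.323787 ≈ 0.805.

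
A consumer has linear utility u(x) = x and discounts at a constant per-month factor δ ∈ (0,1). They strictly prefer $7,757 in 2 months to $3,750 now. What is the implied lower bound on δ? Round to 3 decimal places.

δ > 0.695

The preference means 3750 < δ^2·7757.
So δ^2 > 3750/7757 = 0.48343; taking the square root of both positive sides preserves the inequality.
δ > (3750/7757)^(1/2) ≈ 0.695.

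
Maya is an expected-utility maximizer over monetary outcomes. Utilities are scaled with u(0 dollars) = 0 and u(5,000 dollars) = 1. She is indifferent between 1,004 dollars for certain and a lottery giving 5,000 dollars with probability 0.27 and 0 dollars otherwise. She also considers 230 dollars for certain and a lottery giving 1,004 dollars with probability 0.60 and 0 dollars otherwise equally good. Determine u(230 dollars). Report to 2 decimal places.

0.16

First, u(1,004 dollars) = 0.27·u(5,000 dollars) + 0.73·u(0 dollars) = 0.27.
The second indifference gives u(230 dollars) = 0.60·u(1,004 dollars) + 0.40·u(0 dollars) = 0.60·0.27 + 0.40·0.00 = 0.1620.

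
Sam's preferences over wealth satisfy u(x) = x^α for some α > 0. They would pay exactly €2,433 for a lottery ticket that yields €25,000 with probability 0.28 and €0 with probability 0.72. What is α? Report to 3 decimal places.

The lottery's expected utility is 0.28·u(25000) + 0.72·u(0) = 0.28·25000^α (since u(0) = 0 for α > 0).
Equating: 2433^α = 0.28·25000^α, i.e. 0.0973^α = 0.28.
α = ln(0.28) / ln(2433/25000) = -1.272966/-2.329751 ≈ 0.546.

α ≈ 0.546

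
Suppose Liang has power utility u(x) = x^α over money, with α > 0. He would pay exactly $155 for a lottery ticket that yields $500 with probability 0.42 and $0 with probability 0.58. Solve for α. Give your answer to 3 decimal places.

α ≈ 0.741

Since u(0) = 0, the lottery's EU is 0.42·500^α.
Indifference: 155^α = 0.42·500^α, so (155/500)^α = 0.42.
Take logs: α = ln 0.42 / ln(155/500) ≈ 0.74070.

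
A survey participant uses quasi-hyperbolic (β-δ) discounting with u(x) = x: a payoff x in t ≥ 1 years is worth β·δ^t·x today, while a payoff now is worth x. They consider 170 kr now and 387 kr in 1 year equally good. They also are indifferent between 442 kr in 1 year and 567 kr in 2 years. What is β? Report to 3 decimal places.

From the later pair, β·δ^1·442 = β·δ^2·567; dividing through, δ = 442/567 = 0.77954.
Now use the now-vs-future pair: 170 = β·δ·387 gives β = 170/(0.77954·387) ≈ 0.564.

β ≈ 0.564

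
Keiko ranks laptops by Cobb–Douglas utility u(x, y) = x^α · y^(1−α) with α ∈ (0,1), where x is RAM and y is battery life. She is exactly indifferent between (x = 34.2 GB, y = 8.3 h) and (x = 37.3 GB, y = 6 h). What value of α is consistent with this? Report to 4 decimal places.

α ≈ 0.7890

Indifference: 34.2^α · 8.3^(1−α) = 37.3^α · 6^(1−α).
(34.2/37.3)^α = (6/8.3)^(1−α); take logs: α·ln(34.2/37.3) = (1−α)·ln(6/8.3), i.e. α·-0.0867677 = (1−α)·-0.3244960.
Thus α·(-0.4112637) = -0.3244960, so α = -0.3244960/-0.4112637 ≈ 0.7890.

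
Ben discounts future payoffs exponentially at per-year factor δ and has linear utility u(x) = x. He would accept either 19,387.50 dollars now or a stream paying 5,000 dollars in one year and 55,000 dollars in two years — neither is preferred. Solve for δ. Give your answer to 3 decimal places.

δ ≈ 0.550

Equating present values: 19387.50 = 5000δ + 55000δ².
That is, 55000δ² + 5000δ − 19387.50 = 0, a quadratic in δ.
By the quadratic formula (taking the positive root), δ = (−5000 + √4290250000.00) / 110000 ≈ 0.550.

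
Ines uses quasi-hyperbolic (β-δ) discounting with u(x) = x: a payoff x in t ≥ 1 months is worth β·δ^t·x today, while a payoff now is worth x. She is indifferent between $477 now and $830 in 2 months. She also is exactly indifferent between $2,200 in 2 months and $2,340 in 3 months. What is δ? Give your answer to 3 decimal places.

δ ≈ 0.940

Both payoffs in the second observation are in the future, so β drops out: δ^2·2200 = δ^3·2340 ⇒ δ = 2200/2340 = 0.94017.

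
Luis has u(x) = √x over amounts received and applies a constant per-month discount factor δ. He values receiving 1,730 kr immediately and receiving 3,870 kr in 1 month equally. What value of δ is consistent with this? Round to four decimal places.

δ ≈ 0.6686

Indifference means u(1730) = δ · u(3870), so δ = u(1730)/u(3870).
With u(x) = √x: δ = √1730/√3870 = √(1730/3870) = 0.66860.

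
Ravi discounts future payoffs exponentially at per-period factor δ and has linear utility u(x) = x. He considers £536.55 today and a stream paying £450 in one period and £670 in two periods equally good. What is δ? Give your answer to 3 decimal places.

δ ≈ 0.620

The stream is worth 450δ + 670δ² today, so 450δ + 670δ² = 536.55.
So 670δ² + 450δ − 536.55 = 0.
δ = (−450 + √(450² + 4·670·536.55)) / (2·670) = (−450 + √1640454.00) / 1340 ≈ 0.620.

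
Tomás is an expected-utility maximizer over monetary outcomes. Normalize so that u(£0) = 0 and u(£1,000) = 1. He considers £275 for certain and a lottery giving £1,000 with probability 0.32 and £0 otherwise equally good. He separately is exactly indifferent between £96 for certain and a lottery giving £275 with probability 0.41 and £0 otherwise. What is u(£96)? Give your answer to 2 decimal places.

From the first indifference, u(£275) = 0.32·u(£1,000) + 0.68·u(£0) = 0.32·1 + 0.68·0 = 0.32.
Chaining: u(£96) = 0.41·0.32 + 0.59·0.00 = 0.1312.

0.13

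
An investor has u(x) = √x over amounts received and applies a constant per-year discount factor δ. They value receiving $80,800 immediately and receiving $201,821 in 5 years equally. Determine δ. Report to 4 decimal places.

δ ≈ 0.9125

The payoff in 5 years is discounted by δ^5, so u(80800) = δ^5·u(201821) and δ^5 = u(80800)/u(201821).
Since u(x) = √x, δ^5 = √(80800/201821) = 0.63274.
So δ = 0.63274^(1/5) ≈ 0.9125.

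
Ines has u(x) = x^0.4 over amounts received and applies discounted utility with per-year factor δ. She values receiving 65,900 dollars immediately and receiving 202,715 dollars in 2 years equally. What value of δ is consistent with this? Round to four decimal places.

Equating discounted utilities: u(65900) = δ^2·u(202715) ⇒ δ^2 = u(65900)/u(202715).
With u(x) = x^0.4: δ^2 = 65900^0.4/202715^0.4 = (65900/202715)^0.4 = 0.63797.
Taking the square root: δ = 0.63797^(1/2) ≈ 0.7987.

δ ≈ 0.7987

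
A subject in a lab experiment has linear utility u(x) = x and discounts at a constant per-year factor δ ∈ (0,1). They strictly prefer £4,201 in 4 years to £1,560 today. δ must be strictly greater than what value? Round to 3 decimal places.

The preference means 1560 < δ^4·4201.
Dividing by 4201: δ^4 > 0.37134. Both sides are positive, so the 4th root keeps the direction.
δ > 0.37134^(1/4) = 0.781.

δ > 0.781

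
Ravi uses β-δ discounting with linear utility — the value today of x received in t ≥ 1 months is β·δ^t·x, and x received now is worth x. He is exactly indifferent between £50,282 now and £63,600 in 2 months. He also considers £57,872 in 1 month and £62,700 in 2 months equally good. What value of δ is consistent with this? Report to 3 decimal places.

δ ≈ 0.923

The second indifference involves only future payoffs, so β cancels: β·δ^1·57872 = β·δ^2·62700, giving δ = 57872/62700 = 0.92300.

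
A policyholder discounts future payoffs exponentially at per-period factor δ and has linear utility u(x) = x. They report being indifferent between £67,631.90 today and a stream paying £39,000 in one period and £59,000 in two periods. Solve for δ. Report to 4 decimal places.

δ ≈ 0.7900

The stream is worth 39000δ + 59000δ² today, so 39000δ + 59000δ² = 67631.90.
That is, 59000δ² + 39000δ − 67631.90 = 0, a quadratic in δ.
δ = (−39000 + √(39000² + 4·59000·67631.90)) / (2·59000) = (−39000 + √17482128400.00) / 118000 ≈ 0.7900.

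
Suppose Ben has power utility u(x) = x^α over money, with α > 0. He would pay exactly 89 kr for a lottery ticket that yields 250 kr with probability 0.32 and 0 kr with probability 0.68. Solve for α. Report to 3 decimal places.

Since u(0) = 0, the lottery's EU is 0.32·250^α.
Setting u(89) equal to that: 89^α = 0.32·250^α ⇒ (89/250)^α = 0.32.
α = ln(0.32) / ln(89/250) = -1.139434/-1.032825 ≈ 1.103.

α ≈ 1.103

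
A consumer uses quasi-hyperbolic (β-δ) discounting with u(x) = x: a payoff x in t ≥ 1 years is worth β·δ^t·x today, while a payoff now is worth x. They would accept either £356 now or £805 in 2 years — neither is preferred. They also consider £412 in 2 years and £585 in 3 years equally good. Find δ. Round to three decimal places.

From the later pair, β·δ^2·412 = β·δ^3·585; dividing through, δ = 412/585 = 0.70427.

δ ≈ 0.704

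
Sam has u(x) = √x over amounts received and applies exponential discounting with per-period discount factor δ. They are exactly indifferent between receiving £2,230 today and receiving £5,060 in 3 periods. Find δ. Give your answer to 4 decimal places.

Indifference means u(2230) = δ^3 · u(5060), so δ^3 = u(2230)/u(5060).
Since u(x) = √x, δ^3 = √(2230/5060) = 0.66386.
Taking the cube root: δ = 0.66386^(1/3) ≈ 0.8724.

δ ≈ 0.8724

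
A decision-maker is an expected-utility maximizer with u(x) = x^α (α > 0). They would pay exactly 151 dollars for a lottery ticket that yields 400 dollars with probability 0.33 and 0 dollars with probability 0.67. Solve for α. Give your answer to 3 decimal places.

The lottery's expected utility is 0.33·u(400) + 0.67·u(0) = 0.33·400^α (since u(0) = 0 for α > 0).
Equating: 151^α = 0.33·400^α, i.e. 0.3775^α = 0.33.
α = ln(0.33) / ln(151/400) = -1.108663/-0.974185 ≈ 1.138.

α ≈ 1.138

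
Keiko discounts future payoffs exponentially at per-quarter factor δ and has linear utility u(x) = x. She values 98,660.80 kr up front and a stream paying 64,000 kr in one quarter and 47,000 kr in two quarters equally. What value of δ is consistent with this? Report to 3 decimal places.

Present value of the stream is 64000·δ + 47000·δ². Indifference gives 64000δ + 47000δ² = 98660.80.
Rearranged: 47000δ² + 64000δ − 98660.80 = 0.
δ = (−64000 + √(64000² + 4·47000·98660.80)) / (2·47000) = (−64000 + √22644230400.00) / 94000 ≈ 0.920.

δ ≈ 0.920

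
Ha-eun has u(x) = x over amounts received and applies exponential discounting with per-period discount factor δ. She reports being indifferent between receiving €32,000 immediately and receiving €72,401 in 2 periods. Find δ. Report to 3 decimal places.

Equating discounted utilities: u(32000) = δ^2·u(72401) ⇒ δ^2 = u(32000)/u(72401).
With u(x) = x: δ^2 = 32000/72401 = 0.44198.
Taking the square root: δ = 0.44198^(1/2) ≈ 0.665.

δ ≈ 0.665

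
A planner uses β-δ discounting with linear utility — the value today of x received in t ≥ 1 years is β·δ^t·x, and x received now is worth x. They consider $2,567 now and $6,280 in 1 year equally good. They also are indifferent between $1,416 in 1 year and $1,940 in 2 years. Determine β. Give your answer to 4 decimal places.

From the later pair, β·δ^1·1416 = β·δ^2·1940; dividing through, δ = 1416/1940 = 0.72990.
Substituting δ into 2567 = β·δ·6280: β = 2567/(4583.753) ≈ 0.5600.

β ≈ 0.5600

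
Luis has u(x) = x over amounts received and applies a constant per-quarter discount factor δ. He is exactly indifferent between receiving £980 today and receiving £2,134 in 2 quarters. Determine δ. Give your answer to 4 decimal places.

δ ≈ 0.6777

Indifference means u(980) = δ^2 · u(2134), so δ^2 = u(980)/u(2134).
With u(x) = x: δ^2 = 980/2134 = 0.45923.
So δ = 0.45923^(1/2) ≈ 0.6777.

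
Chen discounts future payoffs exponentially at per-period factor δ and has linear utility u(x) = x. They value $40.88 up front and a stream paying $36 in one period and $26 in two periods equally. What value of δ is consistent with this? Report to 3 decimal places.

Equating present values: 40.88 = 36δ + 26δ².
Rearranged: 26δ² + 36δ − 40.88 = 0.
By the quadratic formula (taking the positive root), δ = (−36 + √5547.52) / 52 ≈ 0.740.

δ ≈ 0.740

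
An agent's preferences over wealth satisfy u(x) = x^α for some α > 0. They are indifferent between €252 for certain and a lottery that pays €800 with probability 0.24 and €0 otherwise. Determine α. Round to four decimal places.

α ≈ 1.2354

EU(lottery) = 0.24·800^α + 0.76·0 = 0.24·800^α.
Indifference: 252^α = 0.24·800^α, so (252/800)^α = 0.24.
α = ln(0.24) / ln(252/800) = -1.4271164/-1.1551826 ≈ 1.2354.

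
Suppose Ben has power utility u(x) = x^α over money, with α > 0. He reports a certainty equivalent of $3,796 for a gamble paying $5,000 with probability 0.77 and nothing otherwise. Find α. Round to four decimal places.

Since u(0) = 0, the lottery's EU is 0.77·5000^α.
Indifference: 3796^α = 0.77·5000^α, so (3796/5000)^α = 0.77.
α = ln(0.77) / ln(3796/5000) = -0.2613648/-0.2754900 ≈ 0.9487.

α ≈ 0.9487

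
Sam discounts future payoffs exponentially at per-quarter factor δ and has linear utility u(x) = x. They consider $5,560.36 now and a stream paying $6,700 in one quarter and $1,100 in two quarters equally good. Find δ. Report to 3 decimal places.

Present value of the stream is 6700·δ + 1100·δ². Indifference gives 6700δ + 1100δ² = 5560.36.
That is, 1100δ² + 6700δ − 5560.36 = 0, a quadratic in δ.
δ = (−6700 + √(6700² + 4·1100·5560.36)) / (2·1100) = (−6700 + √69355584.00) / 2200 ≈ 0.740.

δ ≈ 0.740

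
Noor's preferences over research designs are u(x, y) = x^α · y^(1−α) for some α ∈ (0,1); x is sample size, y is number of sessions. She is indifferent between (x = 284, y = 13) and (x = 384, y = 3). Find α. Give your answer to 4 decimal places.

α ≈ 0.8294

Set the two utilities equal: 284^α·13^(1−α) = 384^α·3^(1−α).
Rearrange to (284/384)^α = (3/13)^(1−α) and take logs: α·-0.3016683 = (1−α)·-1.4663371.
Thus α·(-1.7680054) = -1.4663371, so α = -1.4663371/-1.7680054 ≈ 0.8294.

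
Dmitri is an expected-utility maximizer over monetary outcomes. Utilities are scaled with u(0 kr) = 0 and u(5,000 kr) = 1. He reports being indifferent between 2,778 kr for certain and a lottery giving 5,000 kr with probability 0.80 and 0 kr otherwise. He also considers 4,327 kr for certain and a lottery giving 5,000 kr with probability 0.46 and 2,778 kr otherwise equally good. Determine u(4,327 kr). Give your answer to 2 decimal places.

0.89

From the first indifference, u(2,778 kr) = 0.80·u(5,000 kr) + 0.20·u(0 kr) = 0.80·1 + 0.20·0 = 0.80.
Chaining: u(4,327 kr) = 0.46·1.00 + 0.54·0.80 = 0.8920.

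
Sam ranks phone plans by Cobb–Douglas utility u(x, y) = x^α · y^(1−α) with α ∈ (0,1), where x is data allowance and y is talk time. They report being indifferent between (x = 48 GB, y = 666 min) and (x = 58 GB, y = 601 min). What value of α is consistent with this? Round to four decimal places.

Set the two utilities equal: 48^α·666^(1−α) = 58^α·601^(1−α).
(48/58)^α = (601/666)^(1−α); take logs: α·ln(48/58) = (1−α)·ln(601/666), i.e. α·-0.1892420 = (1−α)·-0.1026947.
Thus α·(-0.2919367) = -0.1026947, so α = -0.1026947/-0.2919367 ≈ 0.3518.

α ≈ 0.3518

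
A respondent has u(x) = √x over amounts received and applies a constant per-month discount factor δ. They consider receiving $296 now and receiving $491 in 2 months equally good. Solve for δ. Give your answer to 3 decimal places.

Equating discounted utilities: u(296) = δ^2·u(491) ⇒ δ^2 = u(296)/u(491).
With u(x) = √x: δ^2 = √296/√491 = √(296/491) = 0.77644.
So δ = 0.77644^(1/2) ≈ 0.881.

δ ≈ 0.881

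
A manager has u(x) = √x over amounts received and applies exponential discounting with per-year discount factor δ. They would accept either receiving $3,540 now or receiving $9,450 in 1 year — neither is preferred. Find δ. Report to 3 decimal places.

Equating discounted utilities: u(3540) = δ·u(9450) ⇒ δ = u(3540)/u(9450).
Since u(x) = √x, δ = √(3540/9450) = 0.61205.

δ ≈ 0.612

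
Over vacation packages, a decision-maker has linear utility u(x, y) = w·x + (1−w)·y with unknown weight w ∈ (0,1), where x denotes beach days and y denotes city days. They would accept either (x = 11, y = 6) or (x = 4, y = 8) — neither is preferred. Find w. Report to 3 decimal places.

u(11,6) = u(4,8) means w·11 + (1−w)·6 = w·4 + (1−w)·8.
Collecting terms: w·7 = (1−w)·2.
Hence w = 2/(7+2) = 2/9 = 0.222.

w = 0.222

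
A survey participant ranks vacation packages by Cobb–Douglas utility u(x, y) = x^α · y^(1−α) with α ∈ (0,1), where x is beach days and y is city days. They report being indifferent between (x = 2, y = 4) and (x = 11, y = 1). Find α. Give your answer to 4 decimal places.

Indifference: 2^α · 4^(1−α) = 11^α · 1^(1−α).
Rearrange to (2/11)^α = (1/4)^(1−α) and take logs: α·-1.7047481 = (1−α)·-1.3862944.
So α/(1−α) = (-1.3862944)/(-1.7047481) = 0.8131960, and α = 0.8131960/1.8131960 ≈ 0.4485.

α ≈ 0.4485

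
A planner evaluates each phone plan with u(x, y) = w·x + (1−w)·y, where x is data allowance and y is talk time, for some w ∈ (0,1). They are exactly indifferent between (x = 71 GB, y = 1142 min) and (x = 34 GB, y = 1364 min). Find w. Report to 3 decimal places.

Indifference: w·71 + (1−w)·1142 = w·34 + (1−w)·1364.
w·(71−34) = (1−w)·(1364−1142), i.e. w·37 = (1−w)·222.
Hence w = 222/(37+222) = 222/259 = 0.857.

w = 0.857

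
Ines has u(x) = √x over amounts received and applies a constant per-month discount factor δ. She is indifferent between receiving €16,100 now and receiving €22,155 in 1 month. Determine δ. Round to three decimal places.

Indifference means u(16100) = δ · u(22155), so δ = u(16100)/u(22155).
Since u(x) = √x, δ = √(16100/22155) = 0.85247.

δ ≈ 0.852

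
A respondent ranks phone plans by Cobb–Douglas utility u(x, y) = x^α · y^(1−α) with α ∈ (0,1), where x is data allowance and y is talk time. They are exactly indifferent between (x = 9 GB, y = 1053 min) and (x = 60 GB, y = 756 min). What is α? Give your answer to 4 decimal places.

The Cobb–Douglas utilities coincide, so 9^α·1053^(1−α) = 60^α·756^(1−α).
Rearrange to (9/60)^α = (756/1053)^(1−α) and take logs: α·-1.8971200 = (1−α)·-0.3313571.
So α/(1−α) = (-0.3313571)/(-1.8971200) = 0.1746632, and α = 0.1746632/1.1746632 ≈ 0.1487.

α ≈ 0.1487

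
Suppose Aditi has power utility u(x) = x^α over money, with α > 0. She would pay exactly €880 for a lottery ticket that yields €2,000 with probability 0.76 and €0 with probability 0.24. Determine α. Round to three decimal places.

Since u(0) = 0, the lottery's EU is 0.76·2000^α.
Setting u(880) equal to that: 880^α = 0.76·2000^α ⇒ (880/2000)^α = 0.76.
Take logs: α = ln 0.76 / ln(880/2000) ≈ 0.33428.

α ≈ 0.334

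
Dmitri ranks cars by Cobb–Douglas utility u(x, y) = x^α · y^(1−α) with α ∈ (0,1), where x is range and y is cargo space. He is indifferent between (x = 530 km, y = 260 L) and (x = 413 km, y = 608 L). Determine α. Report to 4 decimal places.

α ≈ 0.7730

Set the two utilities equal: 530^α·260^(1−α) = 413^α·608^(1−α).
Rearrange to (530/413)^α = (608/260)^(1−α) and take logs: α·0.2494294 = (1−α)·0.8494933.
Thus α·(1.0989227) = 0.8494933, so α = 0.8494933/1.0989227 ≈ 0.7730.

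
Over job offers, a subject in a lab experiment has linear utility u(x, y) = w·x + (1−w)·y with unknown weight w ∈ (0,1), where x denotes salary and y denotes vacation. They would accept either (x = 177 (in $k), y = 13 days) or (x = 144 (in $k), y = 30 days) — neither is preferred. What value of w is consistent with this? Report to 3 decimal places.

Equating utilities: w·177 + (1−w)·13 = w·144 + (1−w)·30.
Rearranging, 33·w − 17·(1−w) = 0.
Hence w = 17/(33+17) = 17/50 = 0.340.

w = 0.340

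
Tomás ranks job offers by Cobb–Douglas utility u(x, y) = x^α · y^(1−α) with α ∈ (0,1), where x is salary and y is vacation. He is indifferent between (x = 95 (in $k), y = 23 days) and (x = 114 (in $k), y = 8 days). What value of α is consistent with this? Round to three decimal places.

α ≈ 0.853

The Cobb–Douglas utilities coincide, so 95^α·23^(1−α) = 114^α·8^(1−α).
Rearrange to (95/114)^α = (8/23)^(1−α) and take logs: α·-0.182322 = (1−α)·-1.056053.
Thus α·(-1.238375) = -1.056053, so α = -1.056053/-1.238375 ≈ 0.853.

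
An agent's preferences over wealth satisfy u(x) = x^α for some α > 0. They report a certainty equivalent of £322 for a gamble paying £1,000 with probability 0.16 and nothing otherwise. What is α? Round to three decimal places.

The lottery's expected utility is 0.16·u(1000) + 0.84·u(0) = 0.16·1000^α (since u(0) = 0 for α > 0).
Equating: 322^α = 0.16·1000^α, i.e. 0.3220^α = 0.16.
Take logs: α = ln 0.16 / ln(322/1000) ≈ 1.61717.

α ≈ 1.617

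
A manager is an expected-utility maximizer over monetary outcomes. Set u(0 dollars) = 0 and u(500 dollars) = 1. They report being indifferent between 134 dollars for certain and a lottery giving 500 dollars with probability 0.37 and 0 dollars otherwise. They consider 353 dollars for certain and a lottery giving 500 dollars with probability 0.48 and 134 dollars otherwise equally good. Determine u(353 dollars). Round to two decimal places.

0.67

First, u(134 dollars) = 0.37·u(500 dollars) + 0.63·u(0 dollars) = 0.37.
Chaining: u(353 dollars) = 0.48·1.00 + 0.52·0.37 = 0.6724.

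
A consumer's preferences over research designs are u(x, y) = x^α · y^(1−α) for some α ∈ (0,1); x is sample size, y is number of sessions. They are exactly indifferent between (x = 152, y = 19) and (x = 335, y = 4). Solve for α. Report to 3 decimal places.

Set the two utilities equal: 152^α·19^(1−α) = 335^α·4^(1−α).
Rearrange to (152/335)^α = (4/19)^(1−α) and take logs: α·-0.790250 = (1−α)·-1.558145.
Thus α·(-2.348395) = -1.558145, so α = -1.558145/-2.348395 ≈ 0.663.

α ≈ 0.663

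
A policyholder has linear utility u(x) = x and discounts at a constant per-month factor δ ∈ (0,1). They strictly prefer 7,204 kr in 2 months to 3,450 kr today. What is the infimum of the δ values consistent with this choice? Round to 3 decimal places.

δ > 0.692

Under u(x) = x this choice says 3450 < δ^2·7204.
Dividing by 7204: δ^2 > 0.47890. Both sides are positive, so the square root keeps the direction.
δ > 0.47890^(1/2) = 0.692.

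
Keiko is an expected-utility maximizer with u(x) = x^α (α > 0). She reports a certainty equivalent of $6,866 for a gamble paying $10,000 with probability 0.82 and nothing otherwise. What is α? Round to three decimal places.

EU(lottery) = 0.82·10000^α + 0.18·0 = 0.82·10000^α.
Setting u(6866) equal to that: 6866^α = 0.82·10000^α ⇒ (6866/10000)^α = 0.82.
α = ln(0.82) / ln(6866/10000) = -0.198451/-0.376003 ≈ 0.528.

α ≈ 0.528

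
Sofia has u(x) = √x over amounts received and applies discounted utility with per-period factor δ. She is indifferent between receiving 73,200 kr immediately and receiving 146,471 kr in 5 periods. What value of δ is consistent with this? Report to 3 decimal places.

The payoff in 5 periods is discounted by δ^5, so u(73200) = δ^5·u(146471) and δ^5 = u(73200)/u(146471).
Since u(x) = √x, δ^5 = √(73200/146471) = 0.70694.
Hence δ = (0.70694)^(1/5) = 0.93299.

δ ≈ 0.933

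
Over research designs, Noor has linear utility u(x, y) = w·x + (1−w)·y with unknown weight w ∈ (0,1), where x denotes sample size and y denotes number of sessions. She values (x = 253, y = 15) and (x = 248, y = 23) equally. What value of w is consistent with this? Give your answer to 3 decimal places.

w = 0.615

Indifference: w·253 + (1−w)·15 = w·248 + (1−w)·23.
Rearranging, 5·w − 8·(1−w) = 0.
Hence w = 8/(5+8) = 8/13 = 0.615.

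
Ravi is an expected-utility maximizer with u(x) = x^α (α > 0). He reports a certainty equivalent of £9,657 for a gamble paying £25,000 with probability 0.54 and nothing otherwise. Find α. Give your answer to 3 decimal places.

α ≈ 0.648

EU(lottery) = 0.54·25000^α + 0.46·0 = 0.54·25000^α.
Indifference: 9657^α = 0.54·25000^α, so (9657/25000)^α = 0.54.
Take logs: α = ln 0.54 / ln(9657/25000) ≈ 0.64780.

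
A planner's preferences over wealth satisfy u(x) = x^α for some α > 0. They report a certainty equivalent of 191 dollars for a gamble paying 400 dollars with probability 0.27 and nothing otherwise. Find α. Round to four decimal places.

EU(lottery) = 0.27·400^α + 0.73·0 = 0.27·400^α.
Indifference: 191^α = 0.27·400^α, so (191/400)^α = 0.27.
α = ln(0.27) / ln(191/400) = -1.3093333/-0.7391911 ≈ 1.7713.

α ≈ 1.7713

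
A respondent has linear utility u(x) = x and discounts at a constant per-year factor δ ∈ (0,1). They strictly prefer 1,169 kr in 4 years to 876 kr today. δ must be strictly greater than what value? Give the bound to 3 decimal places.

Comparing present values: 876 < δ^4·1169.
Dividing by 1169: δ^4 > 0.74936. Both sides are positive, so the 4th root keeps the direction.
δ > 0.74936^(1/4) = 0.930.

δ > 0.930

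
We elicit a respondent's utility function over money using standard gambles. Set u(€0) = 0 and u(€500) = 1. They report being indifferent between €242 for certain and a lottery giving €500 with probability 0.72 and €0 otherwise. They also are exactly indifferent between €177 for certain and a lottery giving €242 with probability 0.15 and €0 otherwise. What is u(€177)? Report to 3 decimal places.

0.108

From the first indifference, u(€242) = 0.72·u(€500) + 0.28·u(€0) = 0.72·1 + 0.28·0 = 0.72.
Then u(€177) = 0.15·u(€242) + 0.85·u(€0) = 0.15·0.72 + 0.85·0.00 = 0.1080.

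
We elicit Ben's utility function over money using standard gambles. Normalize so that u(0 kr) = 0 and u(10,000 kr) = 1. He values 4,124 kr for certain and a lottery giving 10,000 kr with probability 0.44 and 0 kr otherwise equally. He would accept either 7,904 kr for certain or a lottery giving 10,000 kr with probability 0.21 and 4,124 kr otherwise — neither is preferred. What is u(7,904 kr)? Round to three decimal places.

First, u(4,124 kr) = 0.44·u(10,000 kr) + 0.56·u(0 kr) = 0.44.
Chaining: u(7,904 kr) = 0.21·1.00 + 0.79·0.44 = 0.5576.

0.558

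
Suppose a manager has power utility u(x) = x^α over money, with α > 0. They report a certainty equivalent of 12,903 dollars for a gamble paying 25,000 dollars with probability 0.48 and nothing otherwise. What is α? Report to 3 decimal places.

EU(lottery) = 0.48·25000^α + 0.52·0 = 0.48·25000^α.
Indifference: 12903^α = 0.48·25000^α, so (12903/25000)^α = 0.48.
Taking logs: α·ln(12903/25000) = ln(0.48), so α = -0.733969 / -0.661416 ≈ 1.110.

α ≈ 1.110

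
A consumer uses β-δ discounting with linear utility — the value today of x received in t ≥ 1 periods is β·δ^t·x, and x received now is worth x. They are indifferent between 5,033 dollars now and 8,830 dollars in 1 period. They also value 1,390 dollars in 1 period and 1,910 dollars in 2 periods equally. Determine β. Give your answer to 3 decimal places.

From the later pair, β·δ^1·1390 = β·δ^2·1910; dividing through, δ = 1390/1910 = 0.72775.
Substituting δ into 5033 = β·δ·8830: β = 5033/(6426.021) ≈ 0.783.

β ≈ 0.783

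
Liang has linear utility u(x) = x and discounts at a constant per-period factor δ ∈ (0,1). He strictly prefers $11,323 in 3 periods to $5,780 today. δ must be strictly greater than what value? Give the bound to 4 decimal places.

Comparing present values: 5780 < δ^3·11323.
Hence δ^3 > 5780/11323 = 0.51047, and x ↦ x^(1/3) is increasing on (0,∞).
δ > (5780/11323)^(1/3) ≈ 0.7992.

δ > 0.7992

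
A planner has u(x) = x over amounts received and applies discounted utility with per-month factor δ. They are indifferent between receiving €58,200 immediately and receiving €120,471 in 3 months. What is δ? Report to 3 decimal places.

Equating discounted utilities: u(58200) = δ^3·u(120471) ⇒ δ^3 = u(58200)/u(120471).
With u(x) = x: δ^3 = 58200/120471 = 0.48310.
So δ = 0.48310^(1/3) ≈ 0.785.

δ ≈ 0.785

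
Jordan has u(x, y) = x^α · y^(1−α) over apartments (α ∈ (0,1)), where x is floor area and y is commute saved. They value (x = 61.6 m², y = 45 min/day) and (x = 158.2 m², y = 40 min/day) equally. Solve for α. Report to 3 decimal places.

The Cobb–Douglas utilities coincide, so 61.6^α·45^(1−α) = 158.2^α·40^(1−α).
Taking logs: α·ln 61.6 + (1−α)·ln 45 = α·ln 158.2 + (1−α)·ln 40, i.e. α·-0.943198 = (1−α)·-0.117783.
Thus α·(-1.060981) = -0.117783, so α = -0.117783/-1.060981 ≈ 0.111.

α ≈ 0.111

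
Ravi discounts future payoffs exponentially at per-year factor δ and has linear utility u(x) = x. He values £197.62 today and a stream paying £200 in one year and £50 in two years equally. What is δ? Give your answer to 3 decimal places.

δ ≈ 0.820

The stream is worth 200δ + 50δ² today, so 200δ + 50δ² = 197.62.
That is, 50δ² + 200δ − 197.62 = 0, a quadratic in δ.
By the quadratic formula (taking the positive root), δ = (−200 + √79524.00) / 100 ≈ 0.820.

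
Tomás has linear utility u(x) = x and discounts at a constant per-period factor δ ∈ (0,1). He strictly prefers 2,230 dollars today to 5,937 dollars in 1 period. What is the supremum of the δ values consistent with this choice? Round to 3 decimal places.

Under u(x) = x this choice says 2230 > δ·5937.
So δ < 2230/5937 = 0.37561.

δ < 0.376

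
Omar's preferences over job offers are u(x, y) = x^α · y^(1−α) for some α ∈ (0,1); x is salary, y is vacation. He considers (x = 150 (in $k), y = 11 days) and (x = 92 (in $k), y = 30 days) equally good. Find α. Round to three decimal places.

Set the two utilities equal: 150^α·11^(1−α) = 92^α·30^(1−α).
(150/92)^α = (30/11)^(1−α); take logs: α·ln(150/92) = (1−α)·ln(30/11), i.e. α·0.488847 = (1−α)·1.003302.
So α/(1−α) = (1.003302)/(0.488847) = 2.052384, and α = 2.052384/3.052384 ≈ 0.672.

α ≈ 0.672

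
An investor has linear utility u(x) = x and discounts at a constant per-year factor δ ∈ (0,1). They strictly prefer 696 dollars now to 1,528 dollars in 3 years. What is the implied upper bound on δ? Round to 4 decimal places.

Comparing present values: 696 > δ^3·1528.
So δ^3 < 696/1528 = 0.45550; taking the cube root of both positive sides preserves the inequality.
δ < 0.45550^(1/3) = 0.7694.

δ < 0.7694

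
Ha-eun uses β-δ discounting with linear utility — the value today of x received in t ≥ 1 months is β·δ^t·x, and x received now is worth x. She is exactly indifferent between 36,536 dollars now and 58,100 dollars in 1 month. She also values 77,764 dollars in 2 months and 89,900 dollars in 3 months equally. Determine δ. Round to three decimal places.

From the later pair, β·δ^2·77764 = β·δ^3·89900; dividing through, δ = 77764/89900 = 0.86501.

δ ≈ 0.865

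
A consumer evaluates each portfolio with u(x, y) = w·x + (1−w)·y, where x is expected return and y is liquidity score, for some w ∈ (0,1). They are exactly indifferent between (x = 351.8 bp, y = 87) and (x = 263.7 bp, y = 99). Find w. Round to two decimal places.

w = 0.12

Equating utilities: w·351.8 + (1−w)·87 = w·263.7 + (1−w)·99.
Rearranging, 88.1·w − 12·(1−w) = 0.
The marginal rate of substitution is 12/88.1, so w = 12/(88.1+12) = 0.12.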